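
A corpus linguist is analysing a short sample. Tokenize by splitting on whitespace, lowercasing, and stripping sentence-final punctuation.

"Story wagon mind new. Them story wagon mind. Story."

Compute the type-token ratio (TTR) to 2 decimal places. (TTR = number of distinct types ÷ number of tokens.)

0.56

N = 9 tokens, V = 5 types.
TTR = V / N = 5 / 9 = 0.56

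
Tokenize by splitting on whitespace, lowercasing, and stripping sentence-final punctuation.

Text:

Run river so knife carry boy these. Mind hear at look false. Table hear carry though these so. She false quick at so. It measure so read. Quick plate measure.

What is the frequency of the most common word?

Frequencies: so:4, carry:2, these:2, hear:2, at:2, false:2, quick:2, measure:2, run:1, river:1, knife:1, boy:1, mind:1, look:1, table:1, though:1, she:1, it:1, read:1, plate:1
Most common: 'so' with frequency 4.

4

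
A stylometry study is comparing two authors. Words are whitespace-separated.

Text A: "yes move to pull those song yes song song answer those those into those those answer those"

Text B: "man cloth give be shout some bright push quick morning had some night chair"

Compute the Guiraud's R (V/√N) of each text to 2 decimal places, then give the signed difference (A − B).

A: V=8, N=17, R=1.94
B: V=13, N=14, R=3.47
Difference = 1.94 − 3.47 = -1.53

-1.53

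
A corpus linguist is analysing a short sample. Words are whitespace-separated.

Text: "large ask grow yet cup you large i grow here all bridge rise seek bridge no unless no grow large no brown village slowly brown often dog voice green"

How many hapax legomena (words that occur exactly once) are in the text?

16

Frequencies: large:3, grow:3, no:3, bridge:2, brown:2, ask:1, yet:1, cup:1, you:1, i:1, here:1, all:1, rise:1, seek:1, unless:1, village:1, slowly:1, often:1, dog:1, voice:1, … (1 more, each freq 1)
Hapax (freq=1): all, ask, cup, dog, green, here, i, often, rise, seek, slowly, unless, village, voice, yet, you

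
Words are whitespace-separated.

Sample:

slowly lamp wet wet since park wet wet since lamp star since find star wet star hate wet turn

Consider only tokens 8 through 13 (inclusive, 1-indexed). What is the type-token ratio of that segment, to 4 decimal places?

Segment tokens 8–13: wet, since, lamp, star, since, find
Segment N = 6, segment V = 5.
TTR = 5 / 6 = 0.8333

0.8333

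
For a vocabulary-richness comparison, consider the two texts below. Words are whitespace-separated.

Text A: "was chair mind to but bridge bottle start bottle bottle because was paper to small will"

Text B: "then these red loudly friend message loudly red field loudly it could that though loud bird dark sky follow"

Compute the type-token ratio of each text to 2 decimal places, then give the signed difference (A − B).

TTR(A) = 12/16 = 0.75
TTR(B) = 16/19 = 0.84
Difference = 0.75 − 0.84 = -0.09

-0.09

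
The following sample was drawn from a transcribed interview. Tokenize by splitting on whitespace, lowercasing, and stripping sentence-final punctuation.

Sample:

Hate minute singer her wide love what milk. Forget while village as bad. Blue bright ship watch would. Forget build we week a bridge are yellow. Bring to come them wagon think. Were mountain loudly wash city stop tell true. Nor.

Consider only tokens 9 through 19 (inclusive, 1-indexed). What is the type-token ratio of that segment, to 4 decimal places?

Segment tokens 9–19: forget, while, village, as, bad, blue, bright, ship, watch, would, forget
Segment N = 11, segment V = 10.
TTR = 10 / 11 = 0.9091

0.9091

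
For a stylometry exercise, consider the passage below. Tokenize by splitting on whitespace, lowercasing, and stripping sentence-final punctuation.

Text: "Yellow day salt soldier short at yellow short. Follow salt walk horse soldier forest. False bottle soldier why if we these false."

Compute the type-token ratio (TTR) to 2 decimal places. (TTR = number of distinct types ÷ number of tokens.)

0.73

N = 22 tokens, V = 16 types.
TTR = V / N = 16 / 22 = 0.73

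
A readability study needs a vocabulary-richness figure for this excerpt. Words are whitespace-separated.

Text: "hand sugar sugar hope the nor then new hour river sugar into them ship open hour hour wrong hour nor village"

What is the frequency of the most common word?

Frequencies: hour:4, sugar:3, nor:2, hand:1, hope:1, the:1, then:1, new:1, river:1, into:1, them:1, ship:1, open:1, wrong:1, village:1
Most common: 'hour' with frequency 4.

4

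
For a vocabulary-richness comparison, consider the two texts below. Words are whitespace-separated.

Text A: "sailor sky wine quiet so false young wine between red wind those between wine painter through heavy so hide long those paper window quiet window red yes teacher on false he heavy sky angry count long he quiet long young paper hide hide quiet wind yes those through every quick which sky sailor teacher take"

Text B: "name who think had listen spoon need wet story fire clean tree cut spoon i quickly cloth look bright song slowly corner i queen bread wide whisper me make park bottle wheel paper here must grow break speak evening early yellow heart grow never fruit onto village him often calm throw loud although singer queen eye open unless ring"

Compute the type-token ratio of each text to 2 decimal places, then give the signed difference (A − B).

TTR(A) = 28/55 = 0.51
TTR(B) = 55/59 = 0.93
Difference = 0.51 − 0.93 = -0.42

-0.42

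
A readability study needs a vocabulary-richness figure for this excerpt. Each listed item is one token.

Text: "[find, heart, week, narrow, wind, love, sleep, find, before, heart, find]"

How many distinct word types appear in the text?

Distinct types: {before, find, heart, love, narrow, sleep, week, wind}
V = 8

8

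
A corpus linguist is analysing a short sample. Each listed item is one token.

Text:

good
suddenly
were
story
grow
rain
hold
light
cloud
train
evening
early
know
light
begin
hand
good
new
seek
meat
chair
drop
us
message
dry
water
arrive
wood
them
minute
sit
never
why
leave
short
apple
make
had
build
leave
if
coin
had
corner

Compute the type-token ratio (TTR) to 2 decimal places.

N = 44 tokens, V = 40 types.
TTR = V / N = 40 / 44 = 0.91

0.91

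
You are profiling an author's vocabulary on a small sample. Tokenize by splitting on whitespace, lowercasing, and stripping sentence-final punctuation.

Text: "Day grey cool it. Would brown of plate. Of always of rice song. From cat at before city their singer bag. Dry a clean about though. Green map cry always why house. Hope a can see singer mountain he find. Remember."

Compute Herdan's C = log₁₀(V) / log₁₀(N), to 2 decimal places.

N = 41, V = 36.
log₁₀(V) = 1.556303, log₁₀(N) = 1.612784
C = 1.556303 / 1.612784 = 0.96

0.96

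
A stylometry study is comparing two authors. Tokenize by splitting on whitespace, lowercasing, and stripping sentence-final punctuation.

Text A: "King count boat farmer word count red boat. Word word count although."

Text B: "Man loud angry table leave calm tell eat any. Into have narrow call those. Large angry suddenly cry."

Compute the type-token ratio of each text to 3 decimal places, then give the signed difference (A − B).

-0.361

TTR(A) = 7/12 = 0.583
TTR(B) = 17/18 = 0.944
Difference = 0.583 − 0.944 = -0.361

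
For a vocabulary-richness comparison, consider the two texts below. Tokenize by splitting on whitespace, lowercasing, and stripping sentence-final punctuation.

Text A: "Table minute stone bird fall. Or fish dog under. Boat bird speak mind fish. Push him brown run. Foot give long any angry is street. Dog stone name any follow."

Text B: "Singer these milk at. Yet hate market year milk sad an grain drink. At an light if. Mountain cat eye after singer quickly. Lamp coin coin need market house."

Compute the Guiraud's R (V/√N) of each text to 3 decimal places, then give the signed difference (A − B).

A: V=25, N=30, R=4.564
B: V=23, N=29, R=4.271
Difference = 4.564 − 4.271 = 0.293

0.293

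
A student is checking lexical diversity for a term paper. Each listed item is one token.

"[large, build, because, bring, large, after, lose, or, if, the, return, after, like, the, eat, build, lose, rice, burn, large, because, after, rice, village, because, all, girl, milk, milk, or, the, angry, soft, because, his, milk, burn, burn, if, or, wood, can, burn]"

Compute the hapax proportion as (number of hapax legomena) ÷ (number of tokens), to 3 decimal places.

Frequencies: because:4, burn:4, large:3, after:3, or:3, the:3, milk:3, build:2, lose:2, if:2, rice:2, bring:1, return:1, like:1, eat:1, village:1, all:1, girl:1, angry:1, soft:1, … (3 more, each freq 1)
Hapax count = 12; token count = 43.
Ratio = 12 / 43 = 0.279

0.279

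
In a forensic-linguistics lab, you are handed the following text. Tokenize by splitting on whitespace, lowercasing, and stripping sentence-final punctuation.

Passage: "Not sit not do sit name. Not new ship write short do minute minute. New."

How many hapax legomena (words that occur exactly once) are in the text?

4

Frequencies: not:3, sit:2, do:2, new:2, minute:2, name:1, ship:1, write:1, short:1
Hapax (freq=1): name, ship, short, write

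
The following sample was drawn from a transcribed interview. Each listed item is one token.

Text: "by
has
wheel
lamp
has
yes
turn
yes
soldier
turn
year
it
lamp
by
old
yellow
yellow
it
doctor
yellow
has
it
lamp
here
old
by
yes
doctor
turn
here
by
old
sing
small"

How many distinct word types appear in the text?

15

Distinct types: {by, doctor, has, here, it, lamp, old, sing, small, soldier, turn, wheel, year, yellow, yes}
V = 15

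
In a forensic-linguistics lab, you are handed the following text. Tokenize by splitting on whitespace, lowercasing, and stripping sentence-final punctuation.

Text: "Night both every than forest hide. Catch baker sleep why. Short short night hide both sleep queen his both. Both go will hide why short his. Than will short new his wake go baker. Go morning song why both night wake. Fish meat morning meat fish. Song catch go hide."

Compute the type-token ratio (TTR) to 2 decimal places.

N = 50 tokens, V = 21 types.
TTR = V / N = 21 / 50 = 0.42

0.42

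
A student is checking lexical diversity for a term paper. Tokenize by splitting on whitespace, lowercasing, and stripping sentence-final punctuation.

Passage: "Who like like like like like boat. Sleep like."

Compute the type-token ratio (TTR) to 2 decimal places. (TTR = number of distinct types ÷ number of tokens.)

N = 9 tokens, V = 4 types.
TTR = V / N = 4 / 9 = 0.44

0.44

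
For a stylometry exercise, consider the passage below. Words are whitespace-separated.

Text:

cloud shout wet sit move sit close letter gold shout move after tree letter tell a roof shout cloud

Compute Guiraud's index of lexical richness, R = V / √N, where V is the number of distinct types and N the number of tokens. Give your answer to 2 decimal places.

2.98

N = 19, V = 13.
√N = 4.358899
R = 13 / 4.358899 = 2.98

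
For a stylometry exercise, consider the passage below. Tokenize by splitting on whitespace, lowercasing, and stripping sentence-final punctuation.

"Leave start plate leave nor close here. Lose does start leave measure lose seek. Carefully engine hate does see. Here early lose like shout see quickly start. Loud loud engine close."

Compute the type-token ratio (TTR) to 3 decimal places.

0.613

N = 31 tokens, V = 19 types.
TTR = V / N = 19 / 31 = 0.613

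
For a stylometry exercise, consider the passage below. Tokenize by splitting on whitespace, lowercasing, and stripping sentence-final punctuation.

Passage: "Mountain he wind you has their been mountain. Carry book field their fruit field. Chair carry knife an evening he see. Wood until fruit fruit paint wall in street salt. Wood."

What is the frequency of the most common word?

3

Frequencies: fruit:3, mountain:2, he:2, their:2, carry:2, field:2, wood:2, wind:1, you:1, has:1, been:1, book:1, chair:1, knife:1, an:1, evening:1, see:1, until:1, paint:1, wall:1, … (3 more, each freq 1)
Most common: 'fruit' with frequency 3.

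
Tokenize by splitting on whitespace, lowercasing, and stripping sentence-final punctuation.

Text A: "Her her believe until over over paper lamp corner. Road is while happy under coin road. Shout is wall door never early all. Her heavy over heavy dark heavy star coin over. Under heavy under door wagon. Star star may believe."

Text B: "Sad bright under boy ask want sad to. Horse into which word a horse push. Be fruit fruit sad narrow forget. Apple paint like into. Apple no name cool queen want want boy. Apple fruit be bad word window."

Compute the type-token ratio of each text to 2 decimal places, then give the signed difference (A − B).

TTR(A) = 24/41 = 0.59
TTR(B) = 26/39 = 0.67
Difference = 0.59 − 0.67 = -0.08

-0.08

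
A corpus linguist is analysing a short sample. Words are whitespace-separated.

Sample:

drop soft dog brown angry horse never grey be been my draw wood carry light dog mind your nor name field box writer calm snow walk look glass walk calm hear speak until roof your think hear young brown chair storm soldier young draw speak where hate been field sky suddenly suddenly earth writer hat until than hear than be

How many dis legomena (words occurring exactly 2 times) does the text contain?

15

Frequencies: hear:3, dog:2, brown:2, be:2, been:2, draw:2, your:2, field:2, writer:2, calm:2, walk:2, speak:2, until:2, young:2, suddenly:2, than:2, drop:1, soft:1, angry:1, horse:1, … (23 more, each freq 1)
Words with frequency 2: be, been, brown, calm, dog, draw, field, speak, suddenly, than, until, walk, writer, young, your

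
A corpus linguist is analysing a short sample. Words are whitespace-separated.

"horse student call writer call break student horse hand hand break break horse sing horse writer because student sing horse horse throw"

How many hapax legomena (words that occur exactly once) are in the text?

Frequencies: horse:6, student:3, break:3, call:2, writer:2, hand:2, sing:2, because:1, throw:1
Hapax (freq=1): because, throw

2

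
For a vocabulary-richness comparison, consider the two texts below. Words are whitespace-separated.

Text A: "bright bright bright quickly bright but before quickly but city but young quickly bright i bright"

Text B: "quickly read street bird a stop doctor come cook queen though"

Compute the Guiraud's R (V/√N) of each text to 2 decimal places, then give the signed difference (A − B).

A: V=7, N=16, R=1.75
B: V=11, N=11, R=3.32
Difference = 1.75 − 3.32 = -1.57

-1.57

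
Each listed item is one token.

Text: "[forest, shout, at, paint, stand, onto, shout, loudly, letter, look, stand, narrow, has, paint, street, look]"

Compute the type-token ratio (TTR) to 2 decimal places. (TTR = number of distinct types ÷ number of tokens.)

N = 16 tokens, V = 12 types.
TTR = V / N = 12 / 16 = 0.75

0.75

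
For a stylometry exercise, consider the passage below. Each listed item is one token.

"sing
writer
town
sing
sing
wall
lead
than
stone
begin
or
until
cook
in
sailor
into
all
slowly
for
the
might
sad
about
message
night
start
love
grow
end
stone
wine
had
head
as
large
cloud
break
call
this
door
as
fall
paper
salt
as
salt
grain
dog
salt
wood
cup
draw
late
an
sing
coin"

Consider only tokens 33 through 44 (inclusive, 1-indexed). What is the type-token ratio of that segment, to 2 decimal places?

Segment tokens 33–44: head, as, large, cloud, break, call, this, door, as, fall, paper, salt
Segment N = 12, segment V = 11.
TTR = 11 / 12 = 0.92

0.92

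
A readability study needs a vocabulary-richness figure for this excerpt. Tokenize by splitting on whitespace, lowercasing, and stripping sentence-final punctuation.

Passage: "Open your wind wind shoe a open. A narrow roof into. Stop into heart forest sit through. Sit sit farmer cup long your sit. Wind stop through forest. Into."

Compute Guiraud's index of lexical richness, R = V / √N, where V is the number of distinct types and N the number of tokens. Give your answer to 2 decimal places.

2.97

N = 29, V = 16.
√N = 5.385165
R = 16 / 5.385165 = 2.97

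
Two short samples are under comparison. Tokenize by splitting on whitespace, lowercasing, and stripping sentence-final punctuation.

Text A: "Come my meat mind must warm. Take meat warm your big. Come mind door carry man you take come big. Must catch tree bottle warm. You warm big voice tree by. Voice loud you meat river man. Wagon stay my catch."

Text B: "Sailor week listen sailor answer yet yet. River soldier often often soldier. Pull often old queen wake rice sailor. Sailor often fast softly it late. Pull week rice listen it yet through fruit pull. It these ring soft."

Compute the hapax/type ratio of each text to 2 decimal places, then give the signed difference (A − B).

A: hapax=9, V=22, ratio=0.41
B: hapax=13, V=22, ratio=0.59
Difference = 0.41 − 0.59 = -0.18

-0.18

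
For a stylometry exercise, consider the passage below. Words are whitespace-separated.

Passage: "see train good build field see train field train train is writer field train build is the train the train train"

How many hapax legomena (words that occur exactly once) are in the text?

2

Frequencies: train:8, field:3, see:2, build:2, is:2, the:2, good:1, writer:1
Hapax (freq=1): good, writer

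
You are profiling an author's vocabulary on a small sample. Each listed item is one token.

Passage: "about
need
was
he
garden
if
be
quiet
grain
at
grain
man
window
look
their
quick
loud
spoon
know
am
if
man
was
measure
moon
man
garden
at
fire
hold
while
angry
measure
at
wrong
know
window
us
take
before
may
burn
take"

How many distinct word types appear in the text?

Distinct types: {about, am, angry, at, be, before, burn, fire, garden, grain, he, hold, if, know, look, loud, man, may, measure, moon, need, quick, quiet, spoon, take, their, us, was, while, window, wrong}
V = 31

31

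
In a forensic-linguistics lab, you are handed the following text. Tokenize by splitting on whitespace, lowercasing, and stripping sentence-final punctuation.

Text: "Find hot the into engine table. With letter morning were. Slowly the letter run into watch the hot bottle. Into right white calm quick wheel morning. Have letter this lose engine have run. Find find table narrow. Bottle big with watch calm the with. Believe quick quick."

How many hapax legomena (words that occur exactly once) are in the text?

10

Frequencies: the:4, find:3, into:3, with:3, letter:3, quick:3, hot:2, engine:2, table:2, morning:2, run:2, watch:2, bottle:2, calm:2, have:2, were:1, slowly:1, right:1, white:1, wheel:1, … (5 more, each freq 1)
Hapax (freq=1): believe, big, lose, narrow, right, slowly, this, were, wheel, white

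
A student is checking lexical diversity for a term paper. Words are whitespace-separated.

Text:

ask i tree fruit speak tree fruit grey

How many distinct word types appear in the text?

6

Distinct types: {ask, fruit, grey, i, speak, tree}
V = 6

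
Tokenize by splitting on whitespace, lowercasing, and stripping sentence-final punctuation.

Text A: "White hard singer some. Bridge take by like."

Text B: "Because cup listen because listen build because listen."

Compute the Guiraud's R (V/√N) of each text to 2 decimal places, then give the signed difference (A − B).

1.42

A: V=8, N=8, R=2.83
B: V=4, N=8, R=1.41
Difference = 2.83 − 1.41 = 1.42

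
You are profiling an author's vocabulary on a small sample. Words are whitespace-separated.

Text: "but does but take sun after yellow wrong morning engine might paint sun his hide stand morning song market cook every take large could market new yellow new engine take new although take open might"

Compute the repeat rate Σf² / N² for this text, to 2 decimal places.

0.05

Frequencies: take:4, new:3, but:2, sun:2, yellow:2, morning:2, engine:2, might:2, market:2, does:1, after:1, wrong:1, paint:1, his:1, hide:1, stand:1, song:1, cook:1, every:1, large:1, … (3 more, each freq 1)
Σf² = 67; N² = 1225
Repeat rate = 67 / 1225 = 0.05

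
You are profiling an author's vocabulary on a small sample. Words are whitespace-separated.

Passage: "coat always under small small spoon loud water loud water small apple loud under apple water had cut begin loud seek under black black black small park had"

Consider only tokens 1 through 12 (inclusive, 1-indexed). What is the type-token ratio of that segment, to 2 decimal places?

Segment tokens 1–12: coat, always, under, small, small, spoon, loud, water, loud, water, small, apple
Segment N = 12, segment V = 8.
TTR = 8 / 12 = 0.67

0.67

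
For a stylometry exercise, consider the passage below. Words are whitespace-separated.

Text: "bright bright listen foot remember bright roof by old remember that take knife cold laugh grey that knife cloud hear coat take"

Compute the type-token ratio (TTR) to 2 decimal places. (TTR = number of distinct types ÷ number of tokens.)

N = 22 tokens, V = 16 types.
TTR = V / N = 16 / 22 = 0.73

0.73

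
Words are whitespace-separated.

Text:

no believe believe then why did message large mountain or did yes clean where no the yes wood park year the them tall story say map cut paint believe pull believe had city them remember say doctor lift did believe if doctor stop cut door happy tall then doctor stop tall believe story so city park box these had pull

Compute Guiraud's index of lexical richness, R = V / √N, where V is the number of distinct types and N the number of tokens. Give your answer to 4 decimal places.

N = 60, V = 36.
√N = 7.745967
R = 36 / 7.745967 = 4.6476

4.6476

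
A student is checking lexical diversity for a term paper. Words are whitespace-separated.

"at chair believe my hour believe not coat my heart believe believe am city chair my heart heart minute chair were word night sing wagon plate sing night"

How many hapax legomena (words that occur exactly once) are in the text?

Frequencies: believe:4, chair:3, my:3, heart:3, night:2, sing:2, at:1, hour:1, not:1, coat:1, am:1, city:1, minute:1, were:1, word:1, wagon:1, plate:1
Hapax (freq=1): am, at, city, coat, hour, minute, not, plate, wagon, were, word

11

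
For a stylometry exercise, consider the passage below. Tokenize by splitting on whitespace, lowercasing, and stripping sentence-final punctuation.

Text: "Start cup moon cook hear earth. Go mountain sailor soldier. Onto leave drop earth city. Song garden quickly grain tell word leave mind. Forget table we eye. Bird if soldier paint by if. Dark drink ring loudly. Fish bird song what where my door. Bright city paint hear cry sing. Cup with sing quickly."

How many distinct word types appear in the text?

42

Distinct types: {bird, bright, by, city, cook, cry, cup, dark, door, drink, drop, earth, eye, fish, forget, garden, go, grain, hear, if, leave, loudly, mind, moon, mountain, my, onto, paint, quickly, ring, sailor, sing, soldier, song, start, table, tell, we, what, where, with, word}
V = 42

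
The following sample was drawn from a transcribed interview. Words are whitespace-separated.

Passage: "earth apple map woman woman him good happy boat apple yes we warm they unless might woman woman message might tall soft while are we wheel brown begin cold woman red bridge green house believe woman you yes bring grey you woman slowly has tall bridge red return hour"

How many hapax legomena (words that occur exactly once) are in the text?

Frequencies: woman:7, apple:2, yes:2, we:2, might:2, tall:2, red:2, bridge:2, you:2, earth:1, map:1, him:1, good:1, happy:1, boat:1, warm:1, they:1, unless:1, message:1, soft:1, … (15 more, each freq 1)
Hapax (freq=1): are, begin, believe, boat, bring, brown, cold, earth, good, green, grey, happy, has, him, hour, house, map, message, return, slowly, soft, they, unless, warm, wheel, while

26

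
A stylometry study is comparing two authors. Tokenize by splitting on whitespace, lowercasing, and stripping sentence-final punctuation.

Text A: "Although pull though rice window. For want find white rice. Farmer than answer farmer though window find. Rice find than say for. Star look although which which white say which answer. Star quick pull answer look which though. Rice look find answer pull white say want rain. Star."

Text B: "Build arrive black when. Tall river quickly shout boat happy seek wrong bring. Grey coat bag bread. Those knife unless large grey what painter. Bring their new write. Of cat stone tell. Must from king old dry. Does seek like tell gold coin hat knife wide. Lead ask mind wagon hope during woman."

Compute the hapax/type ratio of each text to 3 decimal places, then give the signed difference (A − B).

A: hapax=2, V=18, ratio=0.111
B: hapax=43, V=48, ratio=0.896
Difference = 0.111 − 0.896 = -0.785

-0.785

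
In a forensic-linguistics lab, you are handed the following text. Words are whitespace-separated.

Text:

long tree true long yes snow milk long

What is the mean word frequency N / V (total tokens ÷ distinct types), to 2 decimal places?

N = 8 tokens, V = 6 types.
Mean frequency = N / V = 8 / 6 = 1.33

1.33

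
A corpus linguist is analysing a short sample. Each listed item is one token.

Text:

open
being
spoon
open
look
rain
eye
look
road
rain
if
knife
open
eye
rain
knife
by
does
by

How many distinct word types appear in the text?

11

Distinct types: {being, by, does, eye, if, knife, look, open, rain, road, spoon}
V = 11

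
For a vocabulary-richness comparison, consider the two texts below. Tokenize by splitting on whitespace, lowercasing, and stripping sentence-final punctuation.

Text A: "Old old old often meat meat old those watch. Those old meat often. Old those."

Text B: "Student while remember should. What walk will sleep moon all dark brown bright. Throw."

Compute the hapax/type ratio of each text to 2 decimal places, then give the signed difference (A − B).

A: hapax=1, V=5, ratio=0.20
B: hapax=14, V=14, ratio=1.00
Difference = 0.20 − 1.00 = -0.80

-0.80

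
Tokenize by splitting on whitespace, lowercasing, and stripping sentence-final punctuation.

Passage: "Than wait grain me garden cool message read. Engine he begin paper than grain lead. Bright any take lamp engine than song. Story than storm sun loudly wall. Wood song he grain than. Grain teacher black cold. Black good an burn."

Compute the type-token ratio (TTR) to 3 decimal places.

0.732

N = 41 tokens, V = 30 types.
TTR = V / N = 30 / 41 = 0.732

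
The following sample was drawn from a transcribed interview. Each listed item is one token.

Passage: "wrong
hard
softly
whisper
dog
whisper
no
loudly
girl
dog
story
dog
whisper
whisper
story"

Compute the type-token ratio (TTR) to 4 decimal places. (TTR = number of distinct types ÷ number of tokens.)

0.6000

N = 15 tokens, V = 9 types.
TTR = V / N = 9 / 15 = 0.6000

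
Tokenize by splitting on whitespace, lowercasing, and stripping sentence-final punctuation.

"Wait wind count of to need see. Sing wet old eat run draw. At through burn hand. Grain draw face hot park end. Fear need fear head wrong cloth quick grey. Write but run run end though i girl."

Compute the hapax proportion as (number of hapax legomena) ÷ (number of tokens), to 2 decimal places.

0.72

Frequencies: run:3, need:2, draw:2, end:2, fear:2, wait:1, wind:1, count:1, of:1, to:1, see:1, sing:1, wet:1, old:1, eat:1, at:1, through:1, burn:1, hand:1, grain:1, … (13 more, each freq 1)
Hapax count = 28; token count = 39.
Ratio = 28 / 39 = 0.72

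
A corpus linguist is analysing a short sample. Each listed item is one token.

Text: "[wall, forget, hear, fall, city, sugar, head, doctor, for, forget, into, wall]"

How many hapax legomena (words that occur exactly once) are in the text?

Frequencies: wall:2, forget:2, hear:1, fall:1, city:1, sugar:1, head:1, doctor:1, for:1, into:1
Hapax (freq=1): city, doctor, fall, for, head, hear, into, sugar

8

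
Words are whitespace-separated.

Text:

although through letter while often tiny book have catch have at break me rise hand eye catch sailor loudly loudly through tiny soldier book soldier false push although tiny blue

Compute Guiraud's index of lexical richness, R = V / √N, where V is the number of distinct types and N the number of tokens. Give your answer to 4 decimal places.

3.8341

N = 30, V = 21.
√N = 5.477226
R = 21 / 5.477226 = 3.8341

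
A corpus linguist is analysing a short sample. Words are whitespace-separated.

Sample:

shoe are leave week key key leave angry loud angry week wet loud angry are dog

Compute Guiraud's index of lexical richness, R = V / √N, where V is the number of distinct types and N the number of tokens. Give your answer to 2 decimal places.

N = 16, V = 9.
√N = 4.000000
R = 9 / 4.000000 = 2.25

2.25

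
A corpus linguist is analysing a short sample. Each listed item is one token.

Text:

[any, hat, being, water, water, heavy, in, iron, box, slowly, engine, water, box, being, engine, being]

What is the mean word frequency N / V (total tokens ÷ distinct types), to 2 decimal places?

N = 16 tokens, V = 10 types.
Mean frequency = N / V = 16 / 10 = 1.60

1.60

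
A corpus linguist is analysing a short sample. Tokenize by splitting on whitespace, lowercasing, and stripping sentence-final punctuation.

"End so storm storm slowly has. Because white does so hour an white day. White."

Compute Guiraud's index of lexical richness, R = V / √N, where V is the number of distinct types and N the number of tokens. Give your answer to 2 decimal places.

N = 15, V = 11.
√N = 3.872983
R = 11 / 3.872983 = 2.84

2.84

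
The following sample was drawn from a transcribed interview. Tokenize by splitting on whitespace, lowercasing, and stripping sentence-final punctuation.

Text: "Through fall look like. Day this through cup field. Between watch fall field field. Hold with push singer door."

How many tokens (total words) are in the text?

Tokens: through, fall, look, like, day, this, through, cup, field, between, watch, fall, field, field, hold, with, push, singer, door
N = 19

19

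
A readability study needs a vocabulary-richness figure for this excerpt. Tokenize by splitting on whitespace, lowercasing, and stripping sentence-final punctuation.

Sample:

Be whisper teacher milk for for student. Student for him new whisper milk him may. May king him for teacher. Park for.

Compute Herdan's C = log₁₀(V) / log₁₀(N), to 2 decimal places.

0.78

N = 22, V = 11.
log₁₀(V) = 1.041393, log₁₀(N) = 1.342423
C = 1.041393 / 1.342423 = 0.78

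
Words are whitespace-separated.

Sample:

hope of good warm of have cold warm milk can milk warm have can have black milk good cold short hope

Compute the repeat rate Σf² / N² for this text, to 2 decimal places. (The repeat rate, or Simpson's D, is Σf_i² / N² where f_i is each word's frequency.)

0.11

Frequencies: warm:3, have:3, milk:3, hope:2, of:2, good:2, cold:2, can:2, black:1, short:1
Σf² = 49; N² = 441
Repeat rate = 49 / 441 = 0.11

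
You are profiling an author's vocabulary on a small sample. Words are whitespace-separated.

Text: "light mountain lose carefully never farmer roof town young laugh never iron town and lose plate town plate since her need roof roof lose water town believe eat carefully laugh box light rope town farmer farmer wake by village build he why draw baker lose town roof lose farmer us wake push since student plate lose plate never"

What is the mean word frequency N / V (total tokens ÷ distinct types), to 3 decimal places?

N = 58 tokens, V = 32 types.
Mean frequency = N / V = 58 / 32 = 1.813

1.813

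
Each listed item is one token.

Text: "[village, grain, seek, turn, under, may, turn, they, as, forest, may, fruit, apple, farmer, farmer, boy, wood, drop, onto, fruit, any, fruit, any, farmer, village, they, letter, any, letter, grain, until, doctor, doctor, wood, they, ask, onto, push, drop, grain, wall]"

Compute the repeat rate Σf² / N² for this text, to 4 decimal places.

Frequencies: grain:3, they:3, fruit:3, farmer:3, any:3, village:2, turn:2, may:2, wood:2, drop:2, onto:2, letter:2, doctor:2, seek:1, under:1, as:1, forest:1, apple:1, boy:1, until:1, … (3 more, each freq 1)
Σf² = 87; N² = 1681
Repeat rate = 87 / 1681 = 0.0518

0.0518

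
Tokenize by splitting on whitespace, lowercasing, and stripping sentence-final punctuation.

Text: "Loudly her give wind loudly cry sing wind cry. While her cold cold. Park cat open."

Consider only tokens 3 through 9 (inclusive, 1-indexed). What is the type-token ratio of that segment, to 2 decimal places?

0.71

Segment tokens 3–9: give, wind, loudly, cry, sing, wind, cry
Segment N = 7, segment V = 5.
TTR = 5 / 7 = 0.71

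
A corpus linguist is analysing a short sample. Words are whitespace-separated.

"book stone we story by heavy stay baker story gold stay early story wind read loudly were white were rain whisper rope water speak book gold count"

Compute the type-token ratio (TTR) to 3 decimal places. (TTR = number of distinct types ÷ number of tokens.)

N = 27 tokens, V = 21 types.
TTR = V / N = 21 / 27 = 0.778

0.778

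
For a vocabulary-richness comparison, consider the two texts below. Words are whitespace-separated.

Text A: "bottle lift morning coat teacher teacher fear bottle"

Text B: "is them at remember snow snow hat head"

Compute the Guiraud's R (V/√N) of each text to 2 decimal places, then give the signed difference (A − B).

A: V=6, N=8, R=2.12
B: V=7, N=8, R=2.47
Difference = 2.12 − 2.47 = -0.35

-0.35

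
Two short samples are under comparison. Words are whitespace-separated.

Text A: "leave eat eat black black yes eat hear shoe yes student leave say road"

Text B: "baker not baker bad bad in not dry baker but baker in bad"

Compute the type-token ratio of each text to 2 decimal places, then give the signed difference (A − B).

0.18

TTR(A) = 9/14 = 0.64
TTR(B) = 6/13 = 0.46
Difference = 0.64 − 0.46 = 0.18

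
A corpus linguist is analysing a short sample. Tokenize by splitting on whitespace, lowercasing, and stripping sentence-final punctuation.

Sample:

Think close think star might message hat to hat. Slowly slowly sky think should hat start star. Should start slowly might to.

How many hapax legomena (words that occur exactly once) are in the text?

3

Frequencies: think:3, hat:3, slowly:3, star:2, might:2, to:2, should:2, start:2, close:1, message:1, sky:1
Hapax (freq=1): close, message, sky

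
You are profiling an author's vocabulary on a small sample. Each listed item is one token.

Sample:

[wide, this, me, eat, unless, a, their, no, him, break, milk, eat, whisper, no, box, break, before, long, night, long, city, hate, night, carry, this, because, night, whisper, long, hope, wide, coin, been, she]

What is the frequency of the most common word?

3

Frequencies: long:3, night:3, wide:2, this:2, eat:2, no:2, break:2, whisper:2, me:1, unless:1, a:1, their:1, him:1, milk:1, box:1, before:1, city:1, hate:1, carry:1, because:1, … (4 more, each freq 1)
Most common: 'long' with frequency 3.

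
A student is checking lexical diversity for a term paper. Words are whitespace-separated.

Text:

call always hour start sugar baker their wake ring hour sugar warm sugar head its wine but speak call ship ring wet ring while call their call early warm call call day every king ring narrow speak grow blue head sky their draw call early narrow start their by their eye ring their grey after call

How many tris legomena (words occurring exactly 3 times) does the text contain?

Frequencies: call:8, their:6, ring:5, sugar:3, hour:2, start:2, warm:2, head:2, speak:2, early:2, narrow:2, always:1, baker:1, wake:1, its:1, wine:1, but:1, ship:1, wet:1, while:1, … (11 more, each freq 1)
Words with frequency 3: sugar

1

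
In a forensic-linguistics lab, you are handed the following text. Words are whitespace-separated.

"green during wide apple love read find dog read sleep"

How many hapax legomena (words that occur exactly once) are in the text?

Frequencies: read:2, green:1, during:1, wide:1, apple:1, love:1, find:1, dog:1, sleep:1
Hapax (freq=1): apple, dog, during, find, green, love, sleep, wide

8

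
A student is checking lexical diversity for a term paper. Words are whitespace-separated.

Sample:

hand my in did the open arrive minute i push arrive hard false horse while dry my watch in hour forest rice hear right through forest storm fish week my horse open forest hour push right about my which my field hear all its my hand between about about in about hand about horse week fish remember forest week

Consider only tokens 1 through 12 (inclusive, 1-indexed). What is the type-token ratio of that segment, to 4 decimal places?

0.9167

Segment tokens 1–12: hand, my, in, did, the, open, arrive, minute, i, push, arrive, hard
Segment N = 12, segment V = 11.
TTR = 11 / 12 = 0.9167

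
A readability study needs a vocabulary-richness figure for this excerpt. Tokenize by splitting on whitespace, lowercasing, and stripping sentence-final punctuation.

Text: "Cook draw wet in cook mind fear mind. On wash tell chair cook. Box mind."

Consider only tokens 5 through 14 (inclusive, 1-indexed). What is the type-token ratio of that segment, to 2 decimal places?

Segment tokens 5–14: cook, mind, fear, mind, on, wash, tell, chair, cook, box
Segment N = 10, segment V = 8.
TTR = 8 / 10 = 0.80

0.80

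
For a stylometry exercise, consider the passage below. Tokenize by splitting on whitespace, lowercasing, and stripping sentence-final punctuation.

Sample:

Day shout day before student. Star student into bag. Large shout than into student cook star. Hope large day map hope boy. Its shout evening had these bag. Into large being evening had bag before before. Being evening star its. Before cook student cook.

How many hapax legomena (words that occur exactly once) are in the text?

Frequencies: before:4, student:4, day:3, shout:3, star:3, into:3, bag:3, large:3, cook:3, evening:3, hope:2, its:2, had:2, being:2, than:1, map:1, boy:1, these:1
Hapax (freq=1): boy, map, than, these

4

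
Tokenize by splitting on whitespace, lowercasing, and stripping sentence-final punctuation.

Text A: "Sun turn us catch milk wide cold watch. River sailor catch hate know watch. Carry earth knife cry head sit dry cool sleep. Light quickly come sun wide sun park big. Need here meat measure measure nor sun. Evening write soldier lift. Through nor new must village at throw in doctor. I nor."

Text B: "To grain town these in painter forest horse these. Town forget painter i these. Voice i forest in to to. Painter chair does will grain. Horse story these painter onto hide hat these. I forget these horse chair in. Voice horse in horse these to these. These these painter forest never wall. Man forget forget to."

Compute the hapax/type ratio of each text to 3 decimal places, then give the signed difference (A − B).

A: hapax=38, V=44, ratio=0.864
B: hapax=9, V=21, ratio=0.429
Difference = 0.864 − 0.429 = 0.435

0.435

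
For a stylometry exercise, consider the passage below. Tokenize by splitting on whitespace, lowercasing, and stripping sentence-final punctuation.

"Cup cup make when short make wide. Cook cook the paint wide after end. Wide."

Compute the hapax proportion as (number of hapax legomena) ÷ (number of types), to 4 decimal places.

0.6000

Frequencies: wide:3, cup:2, make:2, cook:2, when:1, short:1, the:1, paint:1, after:1, end:1
Hapax count = 6; type count = 10.
Ratio = 6 / 10 = 0.6000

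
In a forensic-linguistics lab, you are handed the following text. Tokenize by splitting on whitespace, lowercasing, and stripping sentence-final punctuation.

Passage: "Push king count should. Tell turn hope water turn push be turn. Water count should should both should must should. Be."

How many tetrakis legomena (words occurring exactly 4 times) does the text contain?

Frequencies: should:5, turn:3, push:2, count:2, water:2, be:2, king:1, tell:1, hope:1, both:1, must:1
Words with frequency 4: (none)

0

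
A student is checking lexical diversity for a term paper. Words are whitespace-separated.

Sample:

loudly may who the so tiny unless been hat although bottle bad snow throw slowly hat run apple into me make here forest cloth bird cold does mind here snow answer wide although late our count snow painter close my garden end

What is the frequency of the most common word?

Frequencies: snow:3, hat:2, although:2, here:2, loudly:1, may:1, who:1, the:1, so:1, tiny:1, unless:1, been:1, bottle:1, bad:1, throw:1, slowly:1, run:1, apple:1, into:1, me:1, … (17 more, each freq 1)
Most common: 'snow' with frequency 3.

3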